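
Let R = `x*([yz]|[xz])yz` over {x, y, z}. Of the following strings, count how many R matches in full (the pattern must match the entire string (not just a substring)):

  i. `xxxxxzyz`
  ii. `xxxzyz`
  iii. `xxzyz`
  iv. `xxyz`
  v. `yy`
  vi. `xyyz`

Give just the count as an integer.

5

i → match
ii → match
iii → match
iv → match
v → no match — must end with `yz`
vi → match
Total matched: 5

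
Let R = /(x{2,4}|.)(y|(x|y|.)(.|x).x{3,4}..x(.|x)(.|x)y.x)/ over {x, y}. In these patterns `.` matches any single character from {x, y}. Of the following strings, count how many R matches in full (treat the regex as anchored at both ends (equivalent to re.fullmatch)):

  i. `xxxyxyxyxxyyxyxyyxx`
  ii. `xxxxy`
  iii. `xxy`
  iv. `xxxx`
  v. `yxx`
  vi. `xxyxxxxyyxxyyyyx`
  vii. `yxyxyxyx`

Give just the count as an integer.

2

i → no match
ii → match
iii → match
iv → no match
v → no match
vi → no match
vii → no match
Total matched: 2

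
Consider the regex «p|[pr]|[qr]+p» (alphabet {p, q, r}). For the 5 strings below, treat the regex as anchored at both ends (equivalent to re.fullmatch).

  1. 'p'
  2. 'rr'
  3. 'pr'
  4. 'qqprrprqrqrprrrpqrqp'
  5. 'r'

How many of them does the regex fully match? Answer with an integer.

2

1 → match
2 → no match
3 → no match
4 → no match
5 → match
Total matched: 2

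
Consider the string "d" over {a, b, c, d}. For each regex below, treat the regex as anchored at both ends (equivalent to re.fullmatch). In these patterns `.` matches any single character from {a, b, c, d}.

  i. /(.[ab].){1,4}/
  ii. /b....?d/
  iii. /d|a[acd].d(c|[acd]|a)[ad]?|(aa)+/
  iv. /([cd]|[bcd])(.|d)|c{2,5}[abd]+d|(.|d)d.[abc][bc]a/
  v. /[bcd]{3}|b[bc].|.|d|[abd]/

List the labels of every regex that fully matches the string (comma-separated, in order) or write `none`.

i → no match
ii → no match — must start with "b"
iii → match
iv → no match
v → match

iii, v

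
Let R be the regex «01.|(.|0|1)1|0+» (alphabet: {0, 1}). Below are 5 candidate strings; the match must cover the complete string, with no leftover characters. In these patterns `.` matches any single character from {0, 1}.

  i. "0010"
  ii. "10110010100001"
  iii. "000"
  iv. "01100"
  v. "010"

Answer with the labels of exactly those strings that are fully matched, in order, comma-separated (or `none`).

iii, v

i. "0010" → no match
ii → no match
iii. "000" → match
iv. "01100" → no match
v. "010" → match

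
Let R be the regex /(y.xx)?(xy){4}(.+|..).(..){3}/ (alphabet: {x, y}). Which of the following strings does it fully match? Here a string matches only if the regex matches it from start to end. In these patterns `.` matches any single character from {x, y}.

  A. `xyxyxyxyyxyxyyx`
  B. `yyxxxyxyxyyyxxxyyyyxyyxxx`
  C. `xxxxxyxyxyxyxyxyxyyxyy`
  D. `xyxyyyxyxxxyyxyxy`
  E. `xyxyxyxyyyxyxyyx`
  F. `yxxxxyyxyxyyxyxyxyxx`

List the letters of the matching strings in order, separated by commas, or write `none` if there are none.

A → no match
B → no match
C → no match
D → no match
E → match
F → no match

E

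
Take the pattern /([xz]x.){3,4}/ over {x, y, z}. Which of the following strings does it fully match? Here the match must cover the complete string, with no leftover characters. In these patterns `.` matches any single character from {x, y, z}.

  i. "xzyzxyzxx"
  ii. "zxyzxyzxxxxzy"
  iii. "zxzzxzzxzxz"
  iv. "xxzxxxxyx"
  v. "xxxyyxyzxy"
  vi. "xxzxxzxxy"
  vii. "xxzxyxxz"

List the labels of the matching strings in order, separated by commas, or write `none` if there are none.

vi

i → no match
ii → no match
iii → no match
iv → no match
v → no match
vi → match
vii → no match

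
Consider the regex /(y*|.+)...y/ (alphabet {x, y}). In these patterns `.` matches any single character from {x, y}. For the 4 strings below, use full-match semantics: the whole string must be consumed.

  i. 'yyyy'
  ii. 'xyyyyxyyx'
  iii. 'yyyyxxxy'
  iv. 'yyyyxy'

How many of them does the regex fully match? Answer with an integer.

3

i. 'yyyy' → match
ii. 'xyyyyxyyx' → no match — must end with 'y'
iii. 'yyyyxxxy' → match
iv. 'yyyyxy' → match
Total matched: 3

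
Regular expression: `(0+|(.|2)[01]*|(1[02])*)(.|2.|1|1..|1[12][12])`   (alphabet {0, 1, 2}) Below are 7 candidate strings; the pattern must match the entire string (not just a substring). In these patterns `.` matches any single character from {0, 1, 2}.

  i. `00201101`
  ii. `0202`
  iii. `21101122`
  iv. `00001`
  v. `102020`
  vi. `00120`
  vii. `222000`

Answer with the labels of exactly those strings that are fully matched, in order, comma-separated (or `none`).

i → no match
ii → no match
iii → match
iv → match
v → no match
vi → match
vii → no match

iii, iv, vi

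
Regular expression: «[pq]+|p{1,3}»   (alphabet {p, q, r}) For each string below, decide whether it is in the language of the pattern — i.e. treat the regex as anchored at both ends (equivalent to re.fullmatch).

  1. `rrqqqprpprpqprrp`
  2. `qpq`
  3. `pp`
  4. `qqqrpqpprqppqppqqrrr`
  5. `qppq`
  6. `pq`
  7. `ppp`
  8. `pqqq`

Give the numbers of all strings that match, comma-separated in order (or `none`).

2, 3, 5, 6, 7, 8

1 → no match
2 → match
3 → match
4 → no match
5 → match
6 → match
7 → match
8 → match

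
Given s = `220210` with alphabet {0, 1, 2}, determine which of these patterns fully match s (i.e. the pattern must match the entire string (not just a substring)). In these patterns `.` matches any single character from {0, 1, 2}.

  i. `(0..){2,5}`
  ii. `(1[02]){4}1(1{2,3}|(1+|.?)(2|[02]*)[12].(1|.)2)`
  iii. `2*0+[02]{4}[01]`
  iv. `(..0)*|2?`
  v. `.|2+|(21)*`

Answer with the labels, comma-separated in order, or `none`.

i → no match — must start with `0`
ii → no match — must start with `1`
iii → no match
iv → match
v → no match

iv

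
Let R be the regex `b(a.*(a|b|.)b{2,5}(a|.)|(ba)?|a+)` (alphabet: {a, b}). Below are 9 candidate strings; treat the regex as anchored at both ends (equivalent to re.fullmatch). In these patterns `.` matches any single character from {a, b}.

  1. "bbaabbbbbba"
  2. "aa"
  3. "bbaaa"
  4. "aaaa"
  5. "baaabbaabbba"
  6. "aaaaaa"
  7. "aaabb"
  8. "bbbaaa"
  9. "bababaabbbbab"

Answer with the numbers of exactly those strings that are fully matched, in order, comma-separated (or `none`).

1 → no match
2 → no match — must start with "b"
3 → no match
4 → no match — must start with "b"
5 → match
6 → no match — must start with "b"
7 → no match — must start with "b"
8 → no match
9 → no match

5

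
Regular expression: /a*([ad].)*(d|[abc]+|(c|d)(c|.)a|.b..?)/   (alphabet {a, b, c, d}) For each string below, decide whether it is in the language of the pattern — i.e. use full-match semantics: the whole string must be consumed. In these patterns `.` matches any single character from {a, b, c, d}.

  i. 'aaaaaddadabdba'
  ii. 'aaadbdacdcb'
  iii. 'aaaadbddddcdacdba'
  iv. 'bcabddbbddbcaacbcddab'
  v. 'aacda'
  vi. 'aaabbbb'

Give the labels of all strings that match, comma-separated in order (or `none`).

i → match
ii → no match
iii → no match
iv → no match
v → match
vi → match

i, v, vi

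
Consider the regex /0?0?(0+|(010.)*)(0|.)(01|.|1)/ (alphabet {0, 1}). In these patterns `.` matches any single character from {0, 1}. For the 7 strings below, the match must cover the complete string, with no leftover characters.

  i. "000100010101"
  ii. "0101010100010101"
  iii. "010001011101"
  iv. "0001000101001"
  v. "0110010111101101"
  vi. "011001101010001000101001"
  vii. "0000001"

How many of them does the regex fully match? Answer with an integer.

3

i → match
ii → no match
iii → no match
iv → match
v → no match
vi → no match
vii → match
Total matched: 3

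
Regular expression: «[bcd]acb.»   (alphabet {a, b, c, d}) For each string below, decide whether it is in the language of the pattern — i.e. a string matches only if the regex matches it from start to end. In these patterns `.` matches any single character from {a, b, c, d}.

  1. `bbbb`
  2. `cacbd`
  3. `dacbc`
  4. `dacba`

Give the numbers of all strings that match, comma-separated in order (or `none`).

1 → no match
2 → match
3 → match
4 → match

2, 3, 4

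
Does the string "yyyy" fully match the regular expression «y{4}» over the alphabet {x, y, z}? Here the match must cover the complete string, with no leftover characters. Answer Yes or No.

Yes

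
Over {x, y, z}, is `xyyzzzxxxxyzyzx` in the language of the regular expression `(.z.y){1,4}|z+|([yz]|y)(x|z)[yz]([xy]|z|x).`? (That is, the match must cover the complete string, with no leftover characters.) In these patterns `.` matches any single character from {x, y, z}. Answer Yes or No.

No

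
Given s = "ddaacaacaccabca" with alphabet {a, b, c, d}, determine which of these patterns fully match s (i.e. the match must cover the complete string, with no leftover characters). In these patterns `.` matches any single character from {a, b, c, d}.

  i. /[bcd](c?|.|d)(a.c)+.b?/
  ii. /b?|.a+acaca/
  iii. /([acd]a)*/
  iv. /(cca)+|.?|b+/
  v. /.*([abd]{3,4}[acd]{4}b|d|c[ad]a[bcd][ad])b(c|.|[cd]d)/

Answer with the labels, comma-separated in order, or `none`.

i → match
ii → no match
iii → no match
iv → no match
v → no match

i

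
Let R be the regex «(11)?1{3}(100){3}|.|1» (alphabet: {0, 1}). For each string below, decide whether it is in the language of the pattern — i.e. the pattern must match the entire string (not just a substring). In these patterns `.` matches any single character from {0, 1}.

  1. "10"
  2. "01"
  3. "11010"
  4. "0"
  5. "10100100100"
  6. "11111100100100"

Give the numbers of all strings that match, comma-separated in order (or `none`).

4, 6

1 → no match
2 → no match
3 → no match
4 → match
5 → no match
6 → match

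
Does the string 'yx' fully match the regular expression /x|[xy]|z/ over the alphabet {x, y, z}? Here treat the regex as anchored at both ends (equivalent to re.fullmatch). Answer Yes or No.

No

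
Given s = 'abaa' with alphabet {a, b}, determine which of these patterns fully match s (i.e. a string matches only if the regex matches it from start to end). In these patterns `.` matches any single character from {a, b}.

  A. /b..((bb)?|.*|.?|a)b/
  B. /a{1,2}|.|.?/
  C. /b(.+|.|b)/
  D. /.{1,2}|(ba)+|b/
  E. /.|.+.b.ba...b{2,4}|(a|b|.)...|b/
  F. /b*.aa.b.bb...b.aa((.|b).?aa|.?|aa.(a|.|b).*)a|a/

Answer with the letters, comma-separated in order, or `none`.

E

A → no match — must start with 'b'
B → no match
C → no match — must start with 'b'
D → no match
E → match
F → no match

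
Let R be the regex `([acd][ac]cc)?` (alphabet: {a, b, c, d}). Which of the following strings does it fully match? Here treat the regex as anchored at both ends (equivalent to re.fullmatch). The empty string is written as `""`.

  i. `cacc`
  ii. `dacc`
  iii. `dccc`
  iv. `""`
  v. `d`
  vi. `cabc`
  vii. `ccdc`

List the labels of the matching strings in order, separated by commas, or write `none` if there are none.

i. `cacc` → match
ii. `dacc` → match
iii. `dccc` → match
iv. `""` → match
v. `d` → no match
vi. `cabc` → no match
vii. `ccdc` → no match

i, ii, iii, iv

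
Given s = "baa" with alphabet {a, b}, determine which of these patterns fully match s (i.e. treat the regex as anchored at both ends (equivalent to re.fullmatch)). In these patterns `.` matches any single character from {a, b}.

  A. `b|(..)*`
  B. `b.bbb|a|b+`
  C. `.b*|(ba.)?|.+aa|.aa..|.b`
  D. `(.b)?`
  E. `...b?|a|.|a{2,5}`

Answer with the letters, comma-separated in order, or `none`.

A → no match
B → no match
C → match
D → no match
E → match

C, E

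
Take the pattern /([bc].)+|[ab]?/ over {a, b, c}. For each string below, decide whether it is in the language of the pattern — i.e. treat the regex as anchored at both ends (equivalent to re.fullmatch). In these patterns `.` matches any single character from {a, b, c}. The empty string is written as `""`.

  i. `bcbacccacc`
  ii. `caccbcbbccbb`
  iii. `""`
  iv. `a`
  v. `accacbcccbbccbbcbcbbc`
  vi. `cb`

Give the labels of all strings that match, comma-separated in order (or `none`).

i → match
ii → match
iii → match
iv → match
v → no match
vi → match

i, ii, iii, iv, vi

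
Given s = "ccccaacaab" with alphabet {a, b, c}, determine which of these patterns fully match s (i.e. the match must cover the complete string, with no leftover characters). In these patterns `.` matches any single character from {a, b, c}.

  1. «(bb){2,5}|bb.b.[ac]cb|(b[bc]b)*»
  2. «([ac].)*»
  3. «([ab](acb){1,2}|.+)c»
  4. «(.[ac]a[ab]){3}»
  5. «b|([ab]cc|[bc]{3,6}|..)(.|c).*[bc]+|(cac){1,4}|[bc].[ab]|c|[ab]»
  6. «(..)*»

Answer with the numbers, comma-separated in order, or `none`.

2, 5, 6

1 → no match
2 → match
3 → no match — must end with "c"
4 → no match
5 → match
6 → match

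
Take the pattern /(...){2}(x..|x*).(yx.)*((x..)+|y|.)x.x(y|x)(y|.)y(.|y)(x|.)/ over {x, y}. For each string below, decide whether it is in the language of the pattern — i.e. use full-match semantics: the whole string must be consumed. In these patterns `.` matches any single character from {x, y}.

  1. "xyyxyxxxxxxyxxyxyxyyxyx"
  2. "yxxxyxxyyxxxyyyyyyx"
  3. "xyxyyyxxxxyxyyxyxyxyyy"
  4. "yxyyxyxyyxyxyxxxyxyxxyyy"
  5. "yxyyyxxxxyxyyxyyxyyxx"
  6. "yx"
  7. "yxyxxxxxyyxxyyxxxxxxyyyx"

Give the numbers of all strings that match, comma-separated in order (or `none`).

1 → no match
2 → no match
3 → match
4 → no match
5 → no match
6 → no match
7 → no match

3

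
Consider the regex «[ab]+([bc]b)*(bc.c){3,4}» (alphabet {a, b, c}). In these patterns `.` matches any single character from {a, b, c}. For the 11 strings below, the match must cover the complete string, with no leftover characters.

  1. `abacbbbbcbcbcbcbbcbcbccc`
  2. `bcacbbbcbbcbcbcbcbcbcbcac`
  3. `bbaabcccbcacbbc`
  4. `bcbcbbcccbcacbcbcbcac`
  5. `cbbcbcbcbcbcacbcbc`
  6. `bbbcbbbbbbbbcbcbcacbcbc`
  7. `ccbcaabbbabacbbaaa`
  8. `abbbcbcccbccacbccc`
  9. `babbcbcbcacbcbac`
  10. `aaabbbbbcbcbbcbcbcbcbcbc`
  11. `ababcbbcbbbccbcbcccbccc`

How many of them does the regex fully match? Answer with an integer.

1 → no match
2 → no match
3 → no match
4 → match
5 → no match
6 → match
7 → no match — must end with `c`
8 → no match
9 → no match
10 → match
11 → no match
Total matched: 3

3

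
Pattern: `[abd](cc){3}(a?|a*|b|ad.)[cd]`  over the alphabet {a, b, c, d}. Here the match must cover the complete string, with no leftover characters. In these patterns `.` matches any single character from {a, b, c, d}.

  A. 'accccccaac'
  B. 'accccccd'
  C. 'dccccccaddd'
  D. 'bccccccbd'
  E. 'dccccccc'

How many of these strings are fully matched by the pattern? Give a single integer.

A → match
B → match
C → match
D → match
E → match
Total matched: 5

5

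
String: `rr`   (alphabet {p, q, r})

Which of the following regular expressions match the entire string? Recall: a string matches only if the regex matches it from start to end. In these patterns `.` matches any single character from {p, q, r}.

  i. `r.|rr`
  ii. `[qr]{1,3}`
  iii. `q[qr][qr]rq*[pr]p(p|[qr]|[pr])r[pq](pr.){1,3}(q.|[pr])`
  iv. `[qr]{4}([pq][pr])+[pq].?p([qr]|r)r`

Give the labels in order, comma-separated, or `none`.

i → match
ii → match
iii → no match — must start with `q`
iv → no match

i, ii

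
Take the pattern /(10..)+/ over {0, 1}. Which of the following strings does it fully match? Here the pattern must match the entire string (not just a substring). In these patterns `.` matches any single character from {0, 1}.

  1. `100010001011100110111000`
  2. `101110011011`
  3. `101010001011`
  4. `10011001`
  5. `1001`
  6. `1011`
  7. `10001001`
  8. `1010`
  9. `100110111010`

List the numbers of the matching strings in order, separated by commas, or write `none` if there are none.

1, 2, 3, 4, 5, 6, 7, 8, 9

1 → match
2 → match
3 → match
4 → match
5 → match
6 → match
7 → match
8 → match
9 → match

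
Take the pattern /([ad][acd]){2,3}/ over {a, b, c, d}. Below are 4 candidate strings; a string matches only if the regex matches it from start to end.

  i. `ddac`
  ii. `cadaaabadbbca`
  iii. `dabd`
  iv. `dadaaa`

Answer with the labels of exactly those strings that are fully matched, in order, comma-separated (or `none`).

i, iv

i → match
ii → no match
iii → no match
iv → match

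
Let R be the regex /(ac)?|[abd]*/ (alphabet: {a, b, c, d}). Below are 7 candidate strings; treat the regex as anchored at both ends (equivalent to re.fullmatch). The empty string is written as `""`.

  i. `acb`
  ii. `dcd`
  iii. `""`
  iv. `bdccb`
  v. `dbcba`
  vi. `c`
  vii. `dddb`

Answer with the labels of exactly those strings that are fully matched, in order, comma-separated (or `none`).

i. `acb` → no match
ii. `dcd` → no match
iii. `""` → match
iv. `bdccb` → no match
v. `dbcba` → no match
vi. `c` → no match
vii. `dddb` → match

iii, vii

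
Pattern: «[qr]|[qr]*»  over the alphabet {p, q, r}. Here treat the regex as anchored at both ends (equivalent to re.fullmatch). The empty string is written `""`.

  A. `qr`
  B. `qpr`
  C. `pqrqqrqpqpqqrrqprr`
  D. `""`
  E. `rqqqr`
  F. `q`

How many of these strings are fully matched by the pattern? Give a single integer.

A → match
B → no match
C → no match
D → match
E → match
F → match
Total matched: 4

4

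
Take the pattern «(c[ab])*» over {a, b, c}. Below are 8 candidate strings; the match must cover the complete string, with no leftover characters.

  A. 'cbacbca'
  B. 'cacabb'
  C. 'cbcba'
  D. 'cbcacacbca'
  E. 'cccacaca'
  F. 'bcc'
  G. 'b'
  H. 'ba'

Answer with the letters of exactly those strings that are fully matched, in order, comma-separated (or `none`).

D

A → no match
B → no match
C → no match
D → match
E → no match
F → no match
G → no match
H → no match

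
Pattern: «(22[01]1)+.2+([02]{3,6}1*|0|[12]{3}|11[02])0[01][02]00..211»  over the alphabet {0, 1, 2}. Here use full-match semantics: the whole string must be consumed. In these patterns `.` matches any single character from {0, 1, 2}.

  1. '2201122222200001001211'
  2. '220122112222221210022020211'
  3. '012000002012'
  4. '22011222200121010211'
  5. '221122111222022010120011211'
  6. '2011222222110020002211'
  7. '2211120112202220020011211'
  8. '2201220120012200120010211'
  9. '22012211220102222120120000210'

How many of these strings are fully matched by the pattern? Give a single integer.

1

1 → no match
2 → no match
3. '012000002012' → no match — must start with '22'
4 → no match
5 → match
6 → no match — must start with '22'
7 → no match
8 → no match
9 → no match — must end with '211'
Total matched: 1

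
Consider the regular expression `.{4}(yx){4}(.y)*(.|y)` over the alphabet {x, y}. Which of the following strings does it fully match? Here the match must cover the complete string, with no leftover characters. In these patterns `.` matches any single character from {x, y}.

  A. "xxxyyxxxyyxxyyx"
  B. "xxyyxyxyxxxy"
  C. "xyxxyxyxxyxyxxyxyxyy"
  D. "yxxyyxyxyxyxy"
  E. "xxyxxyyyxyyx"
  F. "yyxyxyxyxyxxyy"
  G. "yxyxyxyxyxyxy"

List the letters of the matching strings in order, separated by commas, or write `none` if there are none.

A → no match
B → no match
C → no match
D → match
E → no match
F → no match
G → match

D, G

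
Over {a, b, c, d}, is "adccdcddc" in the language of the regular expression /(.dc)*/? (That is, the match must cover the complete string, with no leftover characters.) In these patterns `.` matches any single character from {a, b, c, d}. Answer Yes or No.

Yes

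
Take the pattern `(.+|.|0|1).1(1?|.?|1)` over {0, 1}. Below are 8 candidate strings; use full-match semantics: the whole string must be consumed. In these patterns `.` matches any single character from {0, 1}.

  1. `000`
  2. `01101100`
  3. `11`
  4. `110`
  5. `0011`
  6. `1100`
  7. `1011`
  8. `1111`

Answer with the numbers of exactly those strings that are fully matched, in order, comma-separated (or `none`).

5, 7, 8

1. `000` → no match
2. `01101100` → no match
3. `11` → no match
4. `110` → no match
5. `0011` → match
6. `1100` → no match
7. `1011` → match
8. `1111` → match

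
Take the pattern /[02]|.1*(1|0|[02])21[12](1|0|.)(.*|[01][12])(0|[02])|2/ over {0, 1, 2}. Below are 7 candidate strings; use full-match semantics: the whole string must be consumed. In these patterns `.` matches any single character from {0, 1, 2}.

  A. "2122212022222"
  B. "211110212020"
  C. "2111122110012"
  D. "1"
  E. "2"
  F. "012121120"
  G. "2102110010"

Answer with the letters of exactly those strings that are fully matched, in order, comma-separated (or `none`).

B, C, E, F, G

A → no match
B → match
C → match
D → no match
E → match
F → match
G → match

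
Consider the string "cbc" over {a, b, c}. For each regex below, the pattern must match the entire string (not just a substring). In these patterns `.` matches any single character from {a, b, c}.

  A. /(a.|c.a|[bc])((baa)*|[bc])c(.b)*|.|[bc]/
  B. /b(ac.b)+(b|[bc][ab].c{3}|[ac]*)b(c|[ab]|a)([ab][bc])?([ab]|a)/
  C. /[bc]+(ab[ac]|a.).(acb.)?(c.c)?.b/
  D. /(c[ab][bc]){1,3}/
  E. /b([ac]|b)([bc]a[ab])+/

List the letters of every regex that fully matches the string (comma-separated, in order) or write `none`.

A, D

A → match
B → no match — must start with "bac"
C → no match — must end with "b"
D → match
E → no match — must start with "b"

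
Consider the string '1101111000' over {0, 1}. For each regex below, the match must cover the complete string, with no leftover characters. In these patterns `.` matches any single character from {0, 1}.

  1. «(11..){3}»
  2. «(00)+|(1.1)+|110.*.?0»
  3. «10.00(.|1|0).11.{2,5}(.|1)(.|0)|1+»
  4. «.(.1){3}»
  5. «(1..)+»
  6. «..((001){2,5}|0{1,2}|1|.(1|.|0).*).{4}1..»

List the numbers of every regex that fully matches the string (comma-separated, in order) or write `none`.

1 → no match
2 → match
3 → no match
4 → no match — must end with '1'
5 → no match
6 → no match

2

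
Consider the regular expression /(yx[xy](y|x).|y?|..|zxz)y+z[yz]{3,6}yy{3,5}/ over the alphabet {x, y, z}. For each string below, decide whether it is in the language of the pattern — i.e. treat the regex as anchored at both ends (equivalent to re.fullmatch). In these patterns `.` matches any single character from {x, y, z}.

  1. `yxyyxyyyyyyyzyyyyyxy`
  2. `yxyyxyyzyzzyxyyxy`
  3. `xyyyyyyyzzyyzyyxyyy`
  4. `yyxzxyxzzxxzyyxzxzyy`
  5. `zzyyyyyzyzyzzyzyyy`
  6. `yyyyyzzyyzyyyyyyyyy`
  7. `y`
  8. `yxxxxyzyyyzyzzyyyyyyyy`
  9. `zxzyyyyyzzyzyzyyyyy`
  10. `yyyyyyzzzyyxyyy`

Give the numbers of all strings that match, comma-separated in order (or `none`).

1 → no match
2 → no match
3 → no match
4 → no match
5 → no match
6 → no match
7 → no match
8 → no match
9 → match
10 → no match

9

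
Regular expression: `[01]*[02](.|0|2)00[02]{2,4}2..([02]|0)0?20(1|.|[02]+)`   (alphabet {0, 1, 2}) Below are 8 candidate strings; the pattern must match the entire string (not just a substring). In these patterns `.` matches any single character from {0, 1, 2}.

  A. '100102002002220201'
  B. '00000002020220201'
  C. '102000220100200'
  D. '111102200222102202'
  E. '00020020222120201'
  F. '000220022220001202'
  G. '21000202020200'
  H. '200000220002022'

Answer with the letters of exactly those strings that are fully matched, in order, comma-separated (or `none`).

A → match
B → match
C → match
D → match
E → match
F → no match
G → match
H → match

A, B, C, D, E, G, H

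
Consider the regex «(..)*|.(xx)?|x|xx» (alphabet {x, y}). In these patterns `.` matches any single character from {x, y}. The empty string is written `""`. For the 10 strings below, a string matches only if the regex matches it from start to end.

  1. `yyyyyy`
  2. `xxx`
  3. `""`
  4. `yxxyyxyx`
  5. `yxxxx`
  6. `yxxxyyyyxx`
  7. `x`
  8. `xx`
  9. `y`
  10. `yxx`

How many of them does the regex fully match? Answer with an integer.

1 → match
2 → match
3 → match
4 → match
5 → no match
6 → match
7 → match
8 → match
9 → match
10 → match
Total matched: 9

9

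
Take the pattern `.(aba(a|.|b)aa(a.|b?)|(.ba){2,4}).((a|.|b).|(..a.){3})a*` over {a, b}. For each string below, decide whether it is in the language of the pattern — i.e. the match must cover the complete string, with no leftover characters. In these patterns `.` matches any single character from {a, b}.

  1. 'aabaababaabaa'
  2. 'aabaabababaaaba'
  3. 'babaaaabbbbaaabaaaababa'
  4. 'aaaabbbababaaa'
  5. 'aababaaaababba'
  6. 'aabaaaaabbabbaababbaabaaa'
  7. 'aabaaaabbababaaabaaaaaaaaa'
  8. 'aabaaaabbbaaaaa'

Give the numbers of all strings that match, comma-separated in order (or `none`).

7, 8

1 → no match
2 → no match
3 → no match
4 → no match
5 → no match
6 → no match
7 → match
8 → match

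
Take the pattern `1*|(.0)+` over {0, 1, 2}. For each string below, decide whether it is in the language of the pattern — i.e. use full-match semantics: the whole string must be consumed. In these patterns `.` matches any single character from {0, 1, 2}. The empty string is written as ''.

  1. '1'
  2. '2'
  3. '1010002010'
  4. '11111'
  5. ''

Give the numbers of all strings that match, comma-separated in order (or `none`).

1. '1' → match
2. '2' → no match
3. '1010002010' → match
4. '11111' → match
5. '' → match

1, 3, 4, 5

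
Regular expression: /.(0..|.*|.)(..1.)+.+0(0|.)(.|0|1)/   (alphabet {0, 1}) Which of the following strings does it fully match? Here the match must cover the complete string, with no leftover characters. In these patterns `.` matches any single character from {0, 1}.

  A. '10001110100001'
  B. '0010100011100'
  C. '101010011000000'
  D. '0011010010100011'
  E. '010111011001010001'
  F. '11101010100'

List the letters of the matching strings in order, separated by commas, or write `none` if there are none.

A → match
B → no match
C → match
D → match
E → match
F → no match

A, C, D, E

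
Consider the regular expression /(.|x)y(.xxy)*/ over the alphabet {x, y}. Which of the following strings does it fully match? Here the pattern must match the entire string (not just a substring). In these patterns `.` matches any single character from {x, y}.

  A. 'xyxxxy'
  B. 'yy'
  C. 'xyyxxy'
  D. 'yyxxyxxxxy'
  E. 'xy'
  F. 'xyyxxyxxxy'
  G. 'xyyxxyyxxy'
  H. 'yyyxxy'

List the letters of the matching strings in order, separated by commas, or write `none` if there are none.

A, B, C, E, F, G, H

A → match
B → match
C → match
D → no match
E → match
F → match
G → match
H → match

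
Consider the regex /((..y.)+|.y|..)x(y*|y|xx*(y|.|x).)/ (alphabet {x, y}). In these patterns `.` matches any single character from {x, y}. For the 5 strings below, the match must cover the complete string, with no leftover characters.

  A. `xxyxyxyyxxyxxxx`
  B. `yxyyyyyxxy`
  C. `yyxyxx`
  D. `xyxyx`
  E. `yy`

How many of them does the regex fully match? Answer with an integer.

1

A → no match
B. `yxyyyyyxxy` → match
C. `yyxyxx` → no match
D. `xyxyx` → no match
E. `yy` → no match
Total matched: 1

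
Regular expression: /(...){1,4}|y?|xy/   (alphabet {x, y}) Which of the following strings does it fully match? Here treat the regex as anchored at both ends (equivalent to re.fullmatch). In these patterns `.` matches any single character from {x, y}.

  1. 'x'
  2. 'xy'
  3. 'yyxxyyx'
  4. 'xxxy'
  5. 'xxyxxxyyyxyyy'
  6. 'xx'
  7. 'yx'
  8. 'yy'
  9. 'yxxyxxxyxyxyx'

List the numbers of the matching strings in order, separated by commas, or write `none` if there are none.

2

1. 'x' → no match
2. 'xy' → match
3. 'yyxxyyx' → no match
4. 'xxxy' → no match
5 → no match
6. 'xx' → no match
7. 'yx' → no match
8. 'yy' → no match
9 → no match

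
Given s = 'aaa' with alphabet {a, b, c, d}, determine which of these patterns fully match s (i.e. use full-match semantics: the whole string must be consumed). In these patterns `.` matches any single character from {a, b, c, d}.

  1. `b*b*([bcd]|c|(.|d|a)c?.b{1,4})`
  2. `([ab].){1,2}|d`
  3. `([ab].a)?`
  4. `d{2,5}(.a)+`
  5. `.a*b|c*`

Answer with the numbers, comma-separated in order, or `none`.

3

1 → no match
2 → no match
3 → match
4 → no match — must start with 'd'
5 → no match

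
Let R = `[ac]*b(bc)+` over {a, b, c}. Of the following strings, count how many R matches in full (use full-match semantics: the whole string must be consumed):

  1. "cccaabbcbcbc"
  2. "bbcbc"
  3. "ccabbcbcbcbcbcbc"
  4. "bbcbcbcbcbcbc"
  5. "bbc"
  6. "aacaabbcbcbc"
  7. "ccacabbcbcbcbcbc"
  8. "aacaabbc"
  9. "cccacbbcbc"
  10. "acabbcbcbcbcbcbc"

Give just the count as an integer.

10

1 → match
2 → match
3 → match
4 → match
5 → match
6 → match
7 → match
8 → match
9 → match
10 → match
Total matched: 10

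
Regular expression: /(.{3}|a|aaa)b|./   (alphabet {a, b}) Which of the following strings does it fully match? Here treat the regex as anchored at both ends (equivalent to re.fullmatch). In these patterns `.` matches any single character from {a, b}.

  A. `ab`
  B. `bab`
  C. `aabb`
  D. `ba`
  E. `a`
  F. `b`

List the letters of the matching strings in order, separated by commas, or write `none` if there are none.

A, C, E, F

A → match
B → no match
C → match
D → no match
E → match
F → match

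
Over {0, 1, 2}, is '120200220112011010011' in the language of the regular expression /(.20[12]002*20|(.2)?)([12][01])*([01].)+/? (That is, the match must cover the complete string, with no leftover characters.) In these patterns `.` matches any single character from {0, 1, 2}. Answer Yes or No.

Yes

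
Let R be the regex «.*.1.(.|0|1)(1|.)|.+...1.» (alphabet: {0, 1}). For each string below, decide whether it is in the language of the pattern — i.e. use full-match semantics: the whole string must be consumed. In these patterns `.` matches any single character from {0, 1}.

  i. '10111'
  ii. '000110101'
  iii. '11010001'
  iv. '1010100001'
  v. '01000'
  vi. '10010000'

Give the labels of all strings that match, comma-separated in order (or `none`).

i → no match
ii → no match
iii → no match
iv → no match
v → match
vi → no match

v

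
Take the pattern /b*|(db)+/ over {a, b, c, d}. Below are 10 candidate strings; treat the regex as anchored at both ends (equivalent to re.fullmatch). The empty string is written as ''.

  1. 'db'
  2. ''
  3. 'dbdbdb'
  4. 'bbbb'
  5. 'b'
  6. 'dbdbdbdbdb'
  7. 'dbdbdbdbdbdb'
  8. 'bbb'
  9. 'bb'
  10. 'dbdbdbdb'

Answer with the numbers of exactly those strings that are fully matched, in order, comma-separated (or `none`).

1 → match
2 → match
3 → match
4 → match
5 → match
6 → match
7 → match
8 → match
9 → match
10 → match

1, 2, 3, 4, 5, 6, 7, 8, 9, 10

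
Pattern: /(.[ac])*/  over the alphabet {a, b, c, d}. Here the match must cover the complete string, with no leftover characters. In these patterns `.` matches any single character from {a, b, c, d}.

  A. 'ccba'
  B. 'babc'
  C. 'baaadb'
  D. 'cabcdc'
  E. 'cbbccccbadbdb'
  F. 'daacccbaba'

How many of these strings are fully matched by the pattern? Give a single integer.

A → match
B → match
C → no match
D → match
E → no match
F → match
Total matched: 4

4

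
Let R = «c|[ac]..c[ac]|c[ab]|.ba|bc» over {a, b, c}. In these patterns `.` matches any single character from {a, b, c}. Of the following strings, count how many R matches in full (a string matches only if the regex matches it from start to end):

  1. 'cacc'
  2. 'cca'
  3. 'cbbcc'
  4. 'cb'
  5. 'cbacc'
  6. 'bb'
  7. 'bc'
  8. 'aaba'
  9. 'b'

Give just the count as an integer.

4

1 → no match
2 → no match
3 → match
4 → match
5 → match
6 → no match
7 → match
8 → no match
9 → no match
Total matched: 4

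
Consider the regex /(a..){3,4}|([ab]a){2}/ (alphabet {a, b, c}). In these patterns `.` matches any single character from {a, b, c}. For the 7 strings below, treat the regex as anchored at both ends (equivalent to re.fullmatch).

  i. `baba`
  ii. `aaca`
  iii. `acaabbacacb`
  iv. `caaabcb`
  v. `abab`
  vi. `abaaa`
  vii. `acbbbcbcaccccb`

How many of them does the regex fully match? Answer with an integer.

1

i. `baba` → match
ii. `aaca` → no match
iii. `acaabbacacb` → no match
iv. `caaabcb` → no match
v. `abab` → no match
vi. `abaaa` → no match
vii → no match
Total matched: 1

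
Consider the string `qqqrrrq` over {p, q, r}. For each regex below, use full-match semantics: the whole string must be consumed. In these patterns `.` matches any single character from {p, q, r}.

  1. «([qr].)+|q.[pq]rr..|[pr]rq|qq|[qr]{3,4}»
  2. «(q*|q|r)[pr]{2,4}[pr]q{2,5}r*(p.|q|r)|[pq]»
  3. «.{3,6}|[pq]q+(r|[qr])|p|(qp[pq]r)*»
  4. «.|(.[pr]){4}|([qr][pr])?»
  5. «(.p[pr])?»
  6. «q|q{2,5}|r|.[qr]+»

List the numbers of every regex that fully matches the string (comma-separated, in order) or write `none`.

1, 6

1 → match
2 → no match
3 → no match
4 → no match
5 → no match
6 → match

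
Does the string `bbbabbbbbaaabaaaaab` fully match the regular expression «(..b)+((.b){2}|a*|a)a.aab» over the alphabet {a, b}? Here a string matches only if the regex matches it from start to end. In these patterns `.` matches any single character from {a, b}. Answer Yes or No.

No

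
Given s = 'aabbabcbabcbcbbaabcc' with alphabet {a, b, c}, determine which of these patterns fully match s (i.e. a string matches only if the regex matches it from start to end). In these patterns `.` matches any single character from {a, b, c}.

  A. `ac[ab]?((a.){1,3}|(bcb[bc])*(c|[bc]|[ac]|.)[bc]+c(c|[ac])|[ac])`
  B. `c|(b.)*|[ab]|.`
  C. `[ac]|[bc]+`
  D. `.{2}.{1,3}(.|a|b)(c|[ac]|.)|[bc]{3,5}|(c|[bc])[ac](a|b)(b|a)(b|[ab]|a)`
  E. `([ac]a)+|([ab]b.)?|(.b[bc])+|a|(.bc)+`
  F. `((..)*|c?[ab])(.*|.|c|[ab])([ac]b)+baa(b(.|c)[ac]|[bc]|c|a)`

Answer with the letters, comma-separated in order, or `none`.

F

A → no match — must start with 'ac'
B → no match
C → no match
D → no match
E → no match
F → match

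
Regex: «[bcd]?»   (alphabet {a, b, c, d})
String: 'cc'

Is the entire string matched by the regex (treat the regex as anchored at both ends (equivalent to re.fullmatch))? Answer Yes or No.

No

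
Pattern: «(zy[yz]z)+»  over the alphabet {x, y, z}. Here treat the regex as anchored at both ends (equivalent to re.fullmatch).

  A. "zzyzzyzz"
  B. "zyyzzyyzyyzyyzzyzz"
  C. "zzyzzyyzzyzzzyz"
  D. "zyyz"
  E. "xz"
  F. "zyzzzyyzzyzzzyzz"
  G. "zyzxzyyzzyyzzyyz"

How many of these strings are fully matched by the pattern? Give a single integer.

2

A → no match — must start with "zy"
B → no match
C → no match — must start with "zy"
D → match
E → no match — must start with "zy"
F → match
G → no match
Total matched: 2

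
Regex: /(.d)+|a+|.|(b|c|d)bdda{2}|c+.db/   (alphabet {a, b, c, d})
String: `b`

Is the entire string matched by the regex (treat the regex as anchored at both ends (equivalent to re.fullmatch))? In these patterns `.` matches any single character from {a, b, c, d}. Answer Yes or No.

Yes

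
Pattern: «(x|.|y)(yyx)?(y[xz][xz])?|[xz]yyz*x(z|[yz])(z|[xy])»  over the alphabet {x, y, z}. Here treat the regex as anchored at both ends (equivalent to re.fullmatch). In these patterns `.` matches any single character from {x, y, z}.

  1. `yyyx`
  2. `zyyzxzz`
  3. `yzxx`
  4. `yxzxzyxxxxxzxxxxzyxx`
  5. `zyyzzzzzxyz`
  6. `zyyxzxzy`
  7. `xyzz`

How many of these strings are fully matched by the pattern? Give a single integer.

1 → match
2 → match
3 → no match
4 → no match
5 → match
6 → no match
7 → match
Total matched: 4

4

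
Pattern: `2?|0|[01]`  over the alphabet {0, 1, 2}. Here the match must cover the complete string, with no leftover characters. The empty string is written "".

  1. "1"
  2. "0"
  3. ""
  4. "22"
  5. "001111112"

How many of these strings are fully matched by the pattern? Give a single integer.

1 → match
2 → match
3 → match
4 → no match
5 → no match
Total matched: 3

3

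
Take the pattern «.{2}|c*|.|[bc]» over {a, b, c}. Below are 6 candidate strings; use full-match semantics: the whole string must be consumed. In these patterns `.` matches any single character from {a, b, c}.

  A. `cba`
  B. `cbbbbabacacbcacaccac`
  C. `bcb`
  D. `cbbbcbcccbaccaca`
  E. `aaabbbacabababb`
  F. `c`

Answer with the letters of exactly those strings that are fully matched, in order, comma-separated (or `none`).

F

A. `cba` → no match
B → no match
C. `bcb` → no match
D → no match
E → no match
F. `c` → match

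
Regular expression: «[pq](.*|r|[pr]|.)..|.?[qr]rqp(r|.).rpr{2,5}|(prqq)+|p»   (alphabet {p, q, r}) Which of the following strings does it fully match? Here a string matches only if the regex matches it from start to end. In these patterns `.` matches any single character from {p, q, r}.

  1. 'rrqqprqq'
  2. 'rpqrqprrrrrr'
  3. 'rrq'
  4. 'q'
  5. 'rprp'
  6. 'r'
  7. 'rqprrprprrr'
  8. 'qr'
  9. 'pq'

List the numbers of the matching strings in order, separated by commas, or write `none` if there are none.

none

1 → no match
2 → no match
3 → no match
4 → no match
5 → no match
6 → no match
7 → no match
8 → no match
9 → no match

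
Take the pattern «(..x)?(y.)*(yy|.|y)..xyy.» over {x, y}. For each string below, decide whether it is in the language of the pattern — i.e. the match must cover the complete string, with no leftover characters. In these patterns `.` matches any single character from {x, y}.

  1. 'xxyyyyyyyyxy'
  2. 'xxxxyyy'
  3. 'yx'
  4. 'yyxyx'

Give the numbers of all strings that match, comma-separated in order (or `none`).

2

1 → no match
2 → match
3 → no match
4 → no match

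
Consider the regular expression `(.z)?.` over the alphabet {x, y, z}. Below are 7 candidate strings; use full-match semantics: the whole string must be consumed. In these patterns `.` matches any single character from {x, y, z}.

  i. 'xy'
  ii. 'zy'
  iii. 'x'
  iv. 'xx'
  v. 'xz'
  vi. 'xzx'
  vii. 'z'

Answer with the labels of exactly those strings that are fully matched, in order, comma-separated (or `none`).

i → no match
ii → no match
iii → match
iv → no match
v → no match
vi → match
vii → match

iii, vi, vii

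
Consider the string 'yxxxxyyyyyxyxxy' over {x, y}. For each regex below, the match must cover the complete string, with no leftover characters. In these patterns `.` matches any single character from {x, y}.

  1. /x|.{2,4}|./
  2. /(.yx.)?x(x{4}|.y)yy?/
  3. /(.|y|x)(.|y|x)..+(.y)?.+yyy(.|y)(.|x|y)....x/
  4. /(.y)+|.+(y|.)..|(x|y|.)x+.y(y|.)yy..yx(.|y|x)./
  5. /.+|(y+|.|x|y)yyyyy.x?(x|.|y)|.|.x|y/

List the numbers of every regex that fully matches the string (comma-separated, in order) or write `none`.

4, 5

1 → no match
2 → no match
3 → no match — must end with 'x'
4 → match
5 → match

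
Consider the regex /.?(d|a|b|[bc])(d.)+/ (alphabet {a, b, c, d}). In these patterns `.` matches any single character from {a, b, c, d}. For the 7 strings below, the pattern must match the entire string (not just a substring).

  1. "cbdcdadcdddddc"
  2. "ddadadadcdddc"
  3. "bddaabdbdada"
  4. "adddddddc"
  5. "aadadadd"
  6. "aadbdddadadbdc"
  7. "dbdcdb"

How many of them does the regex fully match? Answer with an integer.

6

1 → match
2 → match
3. "bddaabdbdada" → no match
4. "adddddddc" → match
5. "aadadadd" → match
6 → match
7. "dbdcdb" → match
Total matched: 6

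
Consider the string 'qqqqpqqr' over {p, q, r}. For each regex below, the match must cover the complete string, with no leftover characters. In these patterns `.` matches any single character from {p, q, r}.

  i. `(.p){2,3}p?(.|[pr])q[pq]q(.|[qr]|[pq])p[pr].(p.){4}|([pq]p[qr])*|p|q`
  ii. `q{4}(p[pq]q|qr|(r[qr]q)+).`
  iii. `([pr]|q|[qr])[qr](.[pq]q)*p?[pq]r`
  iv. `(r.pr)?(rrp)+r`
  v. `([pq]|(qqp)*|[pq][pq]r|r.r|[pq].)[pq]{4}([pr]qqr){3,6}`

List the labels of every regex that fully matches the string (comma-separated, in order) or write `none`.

i → no match
ii → match
iii → no match
iv → no match — must end with 'rrpr'
v → no match

ii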